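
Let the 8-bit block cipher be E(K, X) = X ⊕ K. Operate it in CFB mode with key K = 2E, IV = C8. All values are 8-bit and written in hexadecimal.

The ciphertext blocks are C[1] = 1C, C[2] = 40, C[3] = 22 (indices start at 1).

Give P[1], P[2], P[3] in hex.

CFB decryption: P_i = C_i ⊕ E(K, C_{i−1}), with C_{0} = IV.
P[1]: E(K, C8) = E6; 1C ⊕ E6 = FA.
P[2]: E(K, 1C) = 32; 40 ⊕ 32 = 72.
P[3]: E(K, 40) = 6E; 22 ⊕ 6E = 4C.

P[1] = FA, P[2] = 72, P[3] = 4C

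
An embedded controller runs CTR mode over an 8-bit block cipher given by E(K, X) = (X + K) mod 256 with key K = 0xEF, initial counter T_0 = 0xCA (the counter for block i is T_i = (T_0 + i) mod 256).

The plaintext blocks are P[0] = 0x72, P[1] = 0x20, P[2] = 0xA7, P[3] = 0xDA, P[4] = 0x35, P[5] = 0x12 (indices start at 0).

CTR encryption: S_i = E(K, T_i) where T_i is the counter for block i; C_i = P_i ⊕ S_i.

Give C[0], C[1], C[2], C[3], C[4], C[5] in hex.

C[0] = 0xCB, C[1] = 0x9A, C[2] = 0x1C, C[3] = 0x66, C[4] = 0x88, C[5] = 0xAC

C[0]: T = 0xCA, S = E(K, T) = 0xB9; 0x72 ⊕ 0xB9 = 0xCB.
C[1]: T = 0xCB, S = E(K, T) = 0xBA; 0x20 ⊕ 0xBA = 0x9A.
C[2]: T = 0xCC, S = E(K, T) = 0xBB; 0xA7 ⊕ 0xBB = 0x1C.
C[3]: T = 0xCD, S = E(K, T) = 0xBC; 0xDA ⊕ 0xBC = 0x66.
C[4]: T = 0xCE, S = E(K, T) = 0xBD; 0x35 ⊕ 0xBD = 0x88.
C[5]: T = 0xCF, S = E(K, T) = 0xBE; 0x12 ⊕ 0xBE = 0xAC.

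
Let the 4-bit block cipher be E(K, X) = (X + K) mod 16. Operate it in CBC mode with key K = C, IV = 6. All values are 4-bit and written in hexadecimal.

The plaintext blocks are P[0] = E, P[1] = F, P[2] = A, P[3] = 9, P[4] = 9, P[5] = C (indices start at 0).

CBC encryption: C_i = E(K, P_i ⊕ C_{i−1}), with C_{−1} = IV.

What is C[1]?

C[1] = 7

C[0]: P[0] ⊕ 6 = 8; E(K, 8) = 4.
C[1]: P[1] ⊕ 4 = B; E(K, B) = 7.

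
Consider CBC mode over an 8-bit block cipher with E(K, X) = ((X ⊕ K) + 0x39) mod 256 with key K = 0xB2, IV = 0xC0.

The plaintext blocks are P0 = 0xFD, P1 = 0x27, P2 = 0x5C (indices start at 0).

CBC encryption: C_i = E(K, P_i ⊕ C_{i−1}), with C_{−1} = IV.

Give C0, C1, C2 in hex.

C0 = 0xC8, C1 = 0x96, C2 = 0xB1

C0: P0 ⊕ 0xC0 = 0x3D; E(K, 0x3D) = 0xC8.
C1: P1 ⊕ 0xC8 = 0xEF; E(K, 0xEF) = 0x96.
C2: P2 ⊕ 0x96 = 0xCA; E(K, 0xCA) = 0xB1.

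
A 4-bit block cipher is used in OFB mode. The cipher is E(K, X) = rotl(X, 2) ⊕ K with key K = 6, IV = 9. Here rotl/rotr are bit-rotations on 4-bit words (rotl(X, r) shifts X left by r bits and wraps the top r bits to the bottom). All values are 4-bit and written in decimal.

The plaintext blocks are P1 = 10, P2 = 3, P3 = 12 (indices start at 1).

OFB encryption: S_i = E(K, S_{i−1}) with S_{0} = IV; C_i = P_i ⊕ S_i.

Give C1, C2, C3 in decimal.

C1: S = E(K, 9) = 0; 10 ⊕ 0 = 10.
C2: S = E(K, 0) = 6; 3 ⊕ 6 = 5.
C3: S = E(K, 6) = 15; 12 ⊕ 15 = 3.

C1 = 10, C2 = 5, C3 = 3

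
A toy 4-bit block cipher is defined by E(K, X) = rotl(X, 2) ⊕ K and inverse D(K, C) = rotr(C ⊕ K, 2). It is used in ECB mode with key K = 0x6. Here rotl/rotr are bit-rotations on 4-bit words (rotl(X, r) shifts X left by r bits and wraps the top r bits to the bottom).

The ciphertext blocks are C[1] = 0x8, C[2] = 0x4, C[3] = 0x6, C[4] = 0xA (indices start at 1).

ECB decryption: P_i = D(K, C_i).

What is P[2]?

P[2]: D(K, 0x4) = 0x8.

P[2] = 0x8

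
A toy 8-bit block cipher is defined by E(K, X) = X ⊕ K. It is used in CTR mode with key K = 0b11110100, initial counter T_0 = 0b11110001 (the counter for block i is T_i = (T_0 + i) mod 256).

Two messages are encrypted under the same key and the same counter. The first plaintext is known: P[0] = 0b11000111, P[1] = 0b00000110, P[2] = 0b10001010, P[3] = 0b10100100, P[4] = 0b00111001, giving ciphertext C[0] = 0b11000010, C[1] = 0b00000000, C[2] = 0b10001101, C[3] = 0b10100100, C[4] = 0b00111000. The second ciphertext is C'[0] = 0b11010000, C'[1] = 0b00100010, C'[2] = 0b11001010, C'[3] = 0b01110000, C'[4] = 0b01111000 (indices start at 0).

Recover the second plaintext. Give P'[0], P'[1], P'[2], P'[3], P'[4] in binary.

In CTR with a reused counter, both messages share the same keystream S_i, so C_i ⊕ C'_i = P_i ⊕ P'_i and thus P'_i = P_i ⊕ C_i ⊕ C'_i.
P'[0]: 0b11000111 ⊕ 0b11000010 ⊕ 0b11010000 = 0b11010101.
P'[1]: 0b00000110 ⊕ 0b00000000 ⊕ 0b00100010 = 0b00100100.
P'[2]: 0b10001010 ⊕ 0b10001101 ⊕ 0b11001010 = 0b11001101.
P'[3]: 0b10100100 ⊕ 0b10100100 ⊕ 0b01110000 = 0b01110000.
P'[4]: 0b00111001 ⊕ 0b00111000 ⊕ 0b01111000 = 0b01111001.

P'[0] = 0b11010101, P'[1] = 0b00100100, P'[2] = 0b11001101, P'[3] = 0b01110000, P'[4] = 0b01111001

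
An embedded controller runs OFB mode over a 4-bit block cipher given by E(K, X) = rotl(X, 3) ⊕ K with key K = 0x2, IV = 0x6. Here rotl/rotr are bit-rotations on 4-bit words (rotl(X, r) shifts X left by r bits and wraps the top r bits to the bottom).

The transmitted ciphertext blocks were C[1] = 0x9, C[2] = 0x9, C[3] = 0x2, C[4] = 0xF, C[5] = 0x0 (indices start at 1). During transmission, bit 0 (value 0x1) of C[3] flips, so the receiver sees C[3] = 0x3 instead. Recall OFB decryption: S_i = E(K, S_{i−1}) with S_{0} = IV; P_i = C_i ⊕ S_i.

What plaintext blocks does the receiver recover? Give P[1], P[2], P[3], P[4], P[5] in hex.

P[1] = 0x8, P[2] = 0x3, P[3] = 0x4, P[4] = 0x6, P[5] = 0xE

Only C[3] changed, to 0x3. In OFB, a change in C_i flips the same bit in P_i only; the keystream is unaffected. Decrypting the received ciphertext:
P[1]: S = E(K, 0x6) = 0x1; 0x9 ⊕ 0x1 = 0x8.
P[2]: S = E(K, 0x1) = 0xA; 0x9 ⊕ 0xA = 0x3.
P[3]: S = E(K, 0xA) = 0x7; 0x3 ⊕ 0x7 = 0x4.
P[4]: S = E(K, 0x7) = 0x9; 0xF ⊕ 0x9 = 0x6.
P[5]: S = E(K, 0x9) = 0xE; 0x0 ⊕ 0xE = 0xE.
Blocks that differ from the original plaintext: P[3].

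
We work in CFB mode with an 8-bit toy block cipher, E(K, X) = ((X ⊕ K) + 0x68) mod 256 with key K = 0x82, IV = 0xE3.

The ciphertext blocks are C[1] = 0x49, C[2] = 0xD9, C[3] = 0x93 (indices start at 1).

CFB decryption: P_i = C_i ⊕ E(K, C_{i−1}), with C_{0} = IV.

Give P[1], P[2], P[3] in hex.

P[1] = 0x80, P[2] = 0xEA, P[3] = 0x50

P[1]: E(K, 0xE3) = 0xC9; 0x49 ⊕ 0xC9 = 0x80.
P[2]: E(K, 0x49) = 0x33; 0xD9 ⊕ 0x33 = 0xEA.
P[3]: E(K, 0xD9) = 0xC3; 0x93 ⊕ 0xC3 = 0x50.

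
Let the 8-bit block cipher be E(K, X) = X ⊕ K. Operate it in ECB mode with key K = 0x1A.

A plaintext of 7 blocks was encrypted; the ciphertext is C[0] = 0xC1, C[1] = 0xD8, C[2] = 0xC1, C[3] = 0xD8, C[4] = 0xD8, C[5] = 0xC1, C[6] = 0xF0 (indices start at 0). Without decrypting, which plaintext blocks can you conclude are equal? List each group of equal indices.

ECB encrypts each block independently with the same key, so equal ciphertext blocks imply equal plaintext blocks.
C[0] = C[2] = C[5] = 0xC1, so P[0] = P[2] = P[5].
C[1] = C[3] = C[4] = 0xD8, so P[1] = P[3] = P[4].

P[0] = P[2] = P[5]; P[1] = P[3] = P[4]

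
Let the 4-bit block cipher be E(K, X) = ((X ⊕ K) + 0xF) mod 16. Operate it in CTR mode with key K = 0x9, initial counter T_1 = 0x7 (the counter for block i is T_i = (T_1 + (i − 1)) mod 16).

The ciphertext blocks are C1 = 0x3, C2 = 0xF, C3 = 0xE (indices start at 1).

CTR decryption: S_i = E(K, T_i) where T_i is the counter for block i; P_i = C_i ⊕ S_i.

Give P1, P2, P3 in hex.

P1: T = 0x7, S = E(K, T) = 0xD; 0x3 ⊕ 0xD = 0xE.
P2: T = 0x8, S = E(K, T) = 0x0; 0xF ⊕ 0x0 = 0xF.
P3: T = 0x9, S = E(K, T) = 0xF; 0xE ⊕ 0xF = 0x1.

P1 = 0xE, P2 = 0xF, P3 = 0x1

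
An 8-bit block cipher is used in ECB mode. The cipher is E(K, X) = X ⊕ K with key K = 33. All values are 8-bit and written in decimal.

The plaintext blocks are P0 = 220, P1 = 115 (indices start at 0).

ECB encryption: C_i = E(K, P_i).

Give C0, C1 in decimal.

C0 = 253, C1 = 82

C0: E(K, 220) = 253.
C1: E(K, 115) = 82.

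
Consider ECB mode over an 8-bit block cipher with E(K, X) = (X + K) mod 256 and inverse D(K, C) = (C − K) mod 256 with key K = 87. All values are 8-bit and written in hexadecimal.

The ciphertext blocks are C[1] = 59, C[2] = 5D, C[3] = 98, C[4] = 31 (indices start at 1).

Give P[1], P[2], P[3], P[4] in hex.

P[1] = D2, P[2] = D6, P[3] = 11, P[4] = AA

ECB decryption: P_i = D(K, C_i).
P[1]: D(K, 59) = D2.
P[2]: D(K, 5D) = D6.
P[3]: D(K, 98) = 11.
P[4]: D(K, 31) = AA.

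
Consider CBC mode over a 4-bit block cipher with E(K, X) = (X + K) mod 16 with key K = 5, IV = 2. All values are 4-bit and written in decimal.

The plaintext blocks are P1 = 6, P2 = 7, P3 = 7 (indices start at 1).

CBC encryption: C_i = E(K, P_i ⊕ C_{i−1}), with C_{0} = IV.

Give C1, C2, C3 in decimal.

C1: P1 ⊕ 2 = 4; E(K, 4) = 9.
C2: P2 ⊕ 9 = 14; E(K, 14) = 3.
C3: P3 ⊕ 3 = 4; E(K, 4) = 9.

C1 = 9, C2 = 3, C3 = 9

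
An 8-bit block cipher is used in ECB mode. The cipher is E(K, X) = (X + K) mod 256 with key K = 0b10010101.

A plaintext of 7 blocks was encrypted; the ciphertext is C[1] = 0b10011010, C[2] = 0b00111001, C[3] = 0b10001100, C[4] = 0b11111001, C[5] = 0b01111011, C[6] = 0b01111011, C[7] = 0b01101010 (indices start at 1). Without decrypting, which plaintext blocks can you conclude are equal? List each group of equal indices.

ECB encrypts each block independently with the same key, so equal ciphertext blocks imply equal plaintext blocks.
C[5] = C[6] = 0b01111011, so P[5] = P[6].

P[5] = P[6]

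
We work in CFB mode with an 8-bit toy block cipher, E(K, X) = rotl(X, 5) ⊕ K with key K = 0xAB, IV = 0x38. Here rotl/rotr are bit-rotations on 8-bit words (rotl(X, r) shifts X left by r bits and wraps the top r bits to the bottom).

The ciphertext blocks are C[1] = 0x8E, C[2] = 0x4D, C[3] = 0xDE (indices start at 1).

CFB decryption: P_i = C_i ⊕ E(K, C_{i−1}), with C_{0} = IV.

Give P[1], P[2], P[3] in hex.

P[1] = 0x22, P[2] = 0x37, P[3] = 0xDC

P[1]: E(K, 0x38) = 0xAC; 0x8E ⊕ 0xAC = 0x22.
P[2]: E(K, 0x8E) = 0x7A; 0x4D ⊕ 0x7A = 0x37.
P[3]: E(K, 0x4D) = 0x02; 0xDE ⊕ 0x02 = 0xDC.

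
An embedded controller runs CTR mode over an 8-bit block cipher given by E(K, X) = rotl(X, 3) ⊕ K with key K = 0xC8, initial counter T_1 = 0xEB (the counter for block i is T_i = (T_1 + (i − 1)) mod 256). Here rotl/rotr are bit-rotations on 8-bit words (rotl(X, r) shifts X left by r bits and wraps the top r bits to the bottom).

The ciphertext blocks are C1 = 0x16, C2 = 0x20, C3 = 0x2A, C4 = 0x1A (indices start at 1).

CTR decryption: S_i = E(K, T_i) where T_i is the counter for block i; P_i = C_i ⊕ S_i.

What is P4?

P4 = 0xA5

P4: T = 0xEE, S = E(K, T) = 0xBF; 0x1A ⊕ 0xBF = 0xA5.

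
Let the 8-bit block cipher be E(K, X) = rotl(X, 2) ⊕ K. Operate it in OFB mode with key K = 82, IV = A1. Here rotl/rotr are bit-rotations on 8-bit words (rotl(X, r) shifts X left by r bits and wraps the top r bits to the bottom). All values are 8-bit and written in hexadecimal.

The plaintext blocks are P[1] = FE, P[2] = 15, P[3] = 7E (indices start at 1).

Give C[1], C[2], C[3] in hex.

C[1] = FA, C[2] = 87, C[3] = B6

OFB encryption: S_i = E(K, S_{i−1}) with S_{0} = IV; C_i = P_i ⊕ S_i.
C[1]: S = E(K, A1) = 04; FE ⊕ 04 = FA.
C[2]: S = E(K, 04) = 92; 15 ⊕ 92 = 87.
C[3]: S = E(K, 92) = C8; 7E ⊕ C8 = B6.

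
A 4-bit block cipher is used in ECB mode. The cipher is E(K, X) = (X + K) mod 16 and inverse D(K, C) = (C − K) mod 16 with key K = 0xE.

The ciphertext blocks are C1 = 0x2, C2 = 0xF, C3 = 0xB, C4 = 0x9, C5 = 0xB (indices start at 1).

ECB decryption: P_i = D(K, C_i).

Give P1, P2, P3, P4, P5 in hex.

P1 = 0x4, P2 = 0x1, P3 = 0xD, P4 = 0xB, P5 = 0xD

P1: D(K, 0x2) = 0x4.
P2: D(K, 0xF) = 0x1.
P3: D(K, 0xB) = 0xD.
P4: D(K, 0x9) = 0xB.
P5: D(K, 0xB) = 0xD.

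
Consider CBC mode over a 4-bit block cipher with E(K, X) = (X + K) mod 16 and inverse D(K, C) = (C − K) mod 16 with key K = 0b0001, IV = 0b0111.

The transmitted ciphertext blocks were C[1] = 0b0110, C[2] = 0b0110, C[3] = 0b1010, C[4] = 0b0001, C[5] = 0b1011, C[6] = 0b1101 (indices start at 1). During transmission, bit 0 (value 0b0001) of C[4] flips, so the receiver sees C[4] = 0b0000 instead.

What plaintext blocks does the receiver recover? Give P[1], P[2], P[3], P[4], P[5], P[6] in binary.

CBC decryption: P_i = D(K, C_i) ⊕ C_{i−1}, with C_{0} = IV.
Only C[4] changed, to 0b0000. In CBC, a change in C_i garbles P_i and flips the same bit in P_{i+1}. Decrypting the received ciphertext:
P[1]: D(K, 0b0110) = 0b0101; 0b0101 ⊕ 0b0111 = 0b0010.
P[2]: D(K, 0b0110) = 0b0101; 0b0101 ⊕ 0b0110 = 0b0011.
P[3]: D(K, 0b1010) = 0b1001; 0b1001 ⊕ 0b0110 = 0b1111.
P[4]: D(K, 0b0000) = 0b1111; 0b1111 ⊕ 0b1010 = 0b0101.
P[5]: D(K, 0b1011) = 0b1010; 0b1010 ⊕ 0b0000 = 0b1010.
P[6]: D(K, 0b1101) = 0b1100; 0b1100 ⊕ 0b1011 = 0b0111.
Blocks that differ from the original plaintext: P[4], P[5].

P[1] = 0b0010, P[2] = 0b0011, P[3] = 0b1111, P[4] = 0b0101, P[5] = 0b1010, P[6] = 0b0111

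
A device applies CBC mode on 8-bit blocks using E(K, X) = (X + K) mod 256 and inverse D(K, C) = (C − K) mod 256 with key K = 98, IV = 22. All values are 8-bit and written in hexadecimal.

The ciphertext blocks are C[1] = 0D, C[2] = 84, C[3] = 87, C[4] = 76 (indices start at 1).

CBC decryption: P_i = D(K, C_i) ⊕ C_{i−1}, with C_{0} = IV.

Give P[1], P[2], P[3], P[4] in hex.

P[1] = 57, P[2] = E1, P[3] = 6B, P[4] = 59

P[1]: D(K, 0D) = 75; 75 ⊕ 22 = 57.
P[2]: D(K, 84) = EC; EC ⊕ 0D = E1.
P[3]: D(K, 87) = EF; EF ⊕ 84 = 6B.
P[4]: D(K, 76) = DE; DE ⊕ 87 = 59.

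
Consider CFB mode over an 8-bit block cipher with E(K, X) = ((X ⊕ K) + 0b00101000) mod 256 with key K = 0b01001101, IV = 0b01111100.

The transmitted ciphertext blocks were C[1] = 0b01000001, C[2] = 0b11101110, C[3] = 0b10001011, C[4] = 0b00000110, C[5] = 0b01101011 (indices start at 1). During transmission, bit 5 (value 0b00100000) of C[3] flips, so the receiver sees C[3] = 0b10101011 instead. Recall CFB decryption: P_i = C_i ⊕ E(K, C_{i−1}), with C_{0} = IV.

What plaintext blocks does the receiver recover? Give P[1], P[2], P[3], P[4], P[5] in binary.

P[1] = 0b00011000, P[2] = 0b11011010, P[3] = 0b01100000, P[4] = 0b00001000, P[5] = 0b00011000

Only C[3] changed, to 0b10101011. In CFB, a change in C_i flips the same bit in P_i and garbles P_{i+1}. Decrypting the received ciphertext:
P[1]: E(K, 0b01111100) = 0b01011001; 0b01000001 ⊕ 0b01011001 = 0b00011000.
P[2]: E(K, 0b01000001) = 0b00110100; 0b11101110 ⊕ 0b00110100 = 0b11011010.
P[3]: E(K, 0b11101110) = 0b11001011; 0b10101011 ⊕ 0b11001011 = 0b01100000.
P[4]: E(K, 0b10101011) = 0b00001110; 0b00000110 ⊕ 0b00001110 = 0b00001000.
P[5]: E(K, 0b00000110) = 0b01110011; 0b01101011 ⊕ 0b01110011 = 0b00011000.
Blocks that differ from the original plaintext: P[3], P[4].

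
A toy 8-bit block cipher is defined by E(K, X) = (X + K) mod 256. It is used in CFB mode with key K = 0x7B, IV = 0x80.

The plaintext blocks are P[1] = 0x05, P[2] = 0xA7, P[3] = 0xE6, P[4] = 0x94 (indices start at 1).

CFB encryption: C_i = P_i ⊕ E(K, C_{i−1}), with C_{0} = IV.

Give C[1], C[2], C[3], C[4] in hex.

C[1]: E(K, 0x80) = 0xFB; 0x05 ⊕ 0xFB = 0xFE.
C[2]: E(K, 0xFE) = 0x79; 0xA7 ⊕ 0x79 = 0xDE.
C[3]: E(K, 0xDE) = 0x59; 0xE6 ⊕ 0x59 = 0xBF.
C[4]: E(K, 0xBF) = 0x3A; 0x94 ⊕ 0x3A = 0xAE.

C[1] = 0xFE, C[2] = 0xDE, C[3] = 0xBF, C[4] = 0xAE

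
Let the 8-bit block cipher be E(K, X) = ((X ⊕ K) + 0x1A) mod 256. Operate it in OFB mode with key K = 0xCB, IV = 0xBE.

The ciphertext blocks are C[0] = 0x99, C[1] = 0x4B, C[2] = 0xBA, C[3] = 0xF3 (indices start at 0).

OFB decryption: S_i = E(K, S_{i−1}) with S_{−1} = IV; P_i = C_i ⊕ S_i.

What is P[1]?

P[0]: S = E(K, 0xBE) = 0x8F; 0x99 ⊕ 0x8F = 0x16.
P[1]: S = E(K, 0x8F) = 0x5E; 0x4B ⊕ 0x5E = 0x15.

P[1] = 0x15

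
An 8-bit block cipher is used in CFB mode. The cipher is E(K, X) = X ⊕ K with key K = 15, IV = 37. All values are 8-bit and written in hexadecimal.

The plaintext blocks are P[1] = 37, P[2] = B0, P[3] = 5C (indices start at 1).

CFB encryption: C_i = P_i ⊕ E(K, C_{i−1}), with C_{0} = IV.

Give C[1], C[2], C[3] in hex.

C[1]: E(K, 37) = 22; 37 ⊕ 22 = 15.
C[2]: E(K, 15) = 00; B0 ⊕ 00 = B0.
C[3]: E(K, B0) = A5; 5C ⊕ A5 = F9.

C[1] = 15, C[2] = B0, C[3] = F9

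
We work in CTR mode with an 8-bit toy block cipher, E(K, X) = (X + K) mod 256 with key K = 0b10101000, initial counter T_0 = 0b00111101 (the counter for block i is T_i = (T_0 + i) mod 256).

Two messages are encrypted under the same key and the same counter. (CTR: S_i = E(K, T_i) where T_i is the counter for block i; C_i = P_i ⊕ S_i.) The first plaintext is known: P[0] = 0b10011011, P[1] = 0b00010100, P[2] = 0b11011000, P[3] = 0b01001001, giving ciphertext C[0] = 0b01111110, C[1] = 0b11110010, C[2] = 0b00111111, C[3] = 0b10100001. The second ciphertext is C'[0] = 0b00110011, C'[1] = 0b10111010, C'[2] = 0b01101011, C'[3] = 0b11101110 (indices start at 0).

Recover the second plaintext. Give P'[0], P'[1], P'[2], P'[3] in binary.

In CTR with a reused counter, both messages share the same keystream S_i, so C_i ⊕ C'_i = P_i ⊕ P'_i and thus P'_i = P_i ⊕ C_i ⊕ C'_i.
P'[0]: 0b10011011 ⊕ 0b01111110 ⊕ 0b00110011 = 0b11010110.
P'[1]: 0b00010100 ⊕ 0b11110010 ⊕ 0b10111010 = 0b01011100.
P'[2]: 0b11011000 ⊕ 0b00111111 ⊕ 0b01101011 = 0b10001100.
P'[3]: 0b01001001 ⊕ 0b10100001 ⊕ 0b11101110 = 0b00000110.

P'[0] = 0b11010110, P'[1] = 0b01011100, P'[2] = 0b10001100, P'[3] = 0b00000110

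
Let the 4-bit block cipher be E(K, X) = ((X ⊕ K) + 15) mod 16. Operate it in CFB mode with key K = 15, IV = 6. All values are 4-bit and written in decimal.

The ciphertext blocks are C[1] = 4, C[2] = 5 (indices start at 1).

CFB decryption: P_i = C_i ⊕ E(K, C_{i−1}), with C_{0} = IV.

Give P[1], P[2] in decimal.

P[1] = 12, P[2] = 15

P[1]: E(K, 6) = 8; 4 ⊕ 8 = 12.
P[2]: E(K, 4) = 10; 5 ⊕ 10 = 15.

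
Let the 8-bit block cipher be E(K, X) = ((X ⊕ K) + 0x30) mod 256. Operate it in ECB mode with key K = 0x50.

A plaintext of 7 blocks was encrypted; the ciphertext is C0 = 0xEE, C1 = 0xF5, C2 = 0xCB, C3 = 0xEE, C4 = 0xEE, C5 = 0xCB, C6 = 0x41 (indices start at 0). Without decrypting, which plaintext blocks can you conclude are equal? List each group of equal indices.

ECB encrypts each block independently with the same key, so equal ciphertext blocks imply equal plaintext blocks.
C0 = C3 = C4 = 0xEE, so P0 = P3 = P4.
C2 = C5 = 0xCB, so P2 = P5.

P0 = P3 = P4; P2 = P5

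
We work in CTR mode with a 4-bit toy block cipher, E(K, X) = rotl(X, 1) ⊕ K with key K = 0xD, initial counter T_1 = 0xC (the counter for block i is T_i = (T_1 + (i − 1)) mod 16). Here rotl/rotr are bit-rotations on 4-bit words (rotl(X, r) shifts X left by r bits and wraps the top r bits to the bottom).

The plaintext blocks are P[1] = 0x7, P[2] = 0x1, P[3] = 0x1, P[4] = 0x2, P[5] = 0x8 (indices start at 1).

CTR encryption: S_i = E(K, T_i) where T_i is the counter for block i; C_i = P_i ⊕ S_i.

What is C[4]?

C[1]: T = 0xC, S = E(K, T) = 0x4; 0x7 ⊕ 0x4 = 0x3.
C[2]: T = 0xD, S = E(K, T) = 0x6; 0x1 ⊕ 0x6 = 0x7.
C[3]: T = 0xE, S = E(K, T) = 0x0; 0x1 ⊕ 0x0 = 0x1.
C[4]: T = 0xF, S = E(K, T) = 0x2; 0x2 ⊕ 0x2 = 0x0.

C[4] = 0x0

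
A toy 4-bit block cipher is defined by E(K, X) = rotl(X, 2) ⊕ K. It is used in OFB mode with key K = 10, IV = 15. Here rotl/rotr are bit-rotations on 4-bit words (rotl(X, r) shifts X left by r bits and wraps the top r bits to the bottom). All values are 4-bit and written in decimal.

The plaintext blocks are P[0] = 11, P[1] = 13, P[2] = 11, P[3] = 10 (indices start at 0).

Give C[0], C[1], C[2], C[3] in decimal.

OFB encryption: S_i = E(K, S_{i−1}) with S_{−1} = IV; C_i = P_i ⊕ S_i.
C[0]: S = E(K, 15) = 5; 11 ⊕ 5 = 14.
C[1]: S = E(K, 5) = 15; 13 ⊕ 15 = 2.
C[2]: S = E(K, 15) = 5; 11 ⊕ 5 = 14.
C[3]: S = E(K, 5) = 15; 10 ⊕ 15 = 5.

C[0] = 14, C[1] = 2, C[2] = 14, C[3] = 5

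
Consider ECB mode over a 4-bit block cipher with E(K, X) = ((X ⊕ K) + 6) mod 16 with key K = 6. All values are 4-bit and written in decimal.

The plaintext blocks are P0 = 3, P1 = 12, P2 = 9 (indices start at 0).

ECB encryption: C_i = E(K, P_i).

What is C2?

C2 = 5

C2: E(K, 9) = 5.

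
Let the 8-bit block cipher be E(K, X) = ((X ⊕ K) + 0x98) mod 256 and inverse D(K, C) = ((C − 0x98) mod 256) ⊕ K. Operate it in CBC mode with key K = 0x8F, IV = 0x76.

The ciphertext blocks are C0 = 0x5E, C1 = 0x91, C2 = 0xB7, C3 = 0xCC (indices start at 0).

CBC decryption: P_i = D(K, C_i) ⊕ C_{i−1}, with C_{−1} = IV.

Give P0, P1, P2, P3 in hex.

P0 = 0x3F, P1 = 0x28, P2 = 0x01, P3 = 0x0C

P0: D(K, 0x5E) = 0x49; 0x49 ⊕ 0x76 = 0x3F.
P1: D(K, 0x91) = 0x76; 0x76 ⊕ 0x5E = 0x28.
P2: D(K, 0xB7) = 0x90; 0x90 ⊕ 0x91 = 0x01.
P3: D(K, 0xCC) = 0xBB; 0xBB ⊕ 0xB7 = 0x0C.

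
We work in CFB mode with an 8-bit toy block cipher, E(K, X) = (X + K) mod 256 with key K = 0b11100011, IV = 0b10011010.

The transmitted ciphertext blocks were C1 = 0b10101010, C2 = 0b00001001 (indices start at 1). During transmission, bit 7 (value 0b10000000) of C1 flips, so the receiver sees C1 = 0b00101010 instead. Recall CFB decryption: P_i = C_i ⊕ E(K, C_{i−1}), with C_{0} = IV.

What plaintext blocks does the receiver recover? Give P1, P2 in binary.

Only C1 changed, to 0b00101010. In CFB, a change in C_i flips the same bit in P_i and garbles P_{i+1}. Decrypting the received ciphertext:
P1: E(K, 0b10011010) = 0b01111101; 0b00101010 ⊕ 0b01111101 = 0b01010111.
P2: E(K, 0b00101010) = 0b00001101; 0b00001001 ⊕ 0b00001101 = 0b00000100.
Blocks that differ from the original plaintext: P1, P2.

P1 = 0b01010111, P2 = 0b00000100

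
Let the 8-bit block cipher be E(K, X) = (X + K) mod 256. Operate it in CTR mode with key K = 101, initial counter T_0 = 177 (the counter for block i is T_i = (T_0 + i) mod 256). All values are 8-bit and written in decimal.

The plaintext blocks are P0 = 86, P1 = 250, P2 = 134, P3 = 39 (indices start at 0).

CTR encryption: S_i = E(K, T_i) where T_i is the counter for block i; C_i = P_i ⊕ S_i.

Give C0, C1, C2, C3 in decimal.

C0: T = 177, S = E(K, T) = 22; 86 ⊕ 22 = 64.
C1: T = 178, S = E(K, T) = 23; 250 ⊕ 23 = 237.
C2: T = 179, S = E(K, T) = 24; 134 ⊕ 24 = 158.
C3: T = 180, S = E(K, T) = 25; 39 ⊕ 25 = 62.

C0 = 64, C1 = 237, C2 = 158, C3 = 62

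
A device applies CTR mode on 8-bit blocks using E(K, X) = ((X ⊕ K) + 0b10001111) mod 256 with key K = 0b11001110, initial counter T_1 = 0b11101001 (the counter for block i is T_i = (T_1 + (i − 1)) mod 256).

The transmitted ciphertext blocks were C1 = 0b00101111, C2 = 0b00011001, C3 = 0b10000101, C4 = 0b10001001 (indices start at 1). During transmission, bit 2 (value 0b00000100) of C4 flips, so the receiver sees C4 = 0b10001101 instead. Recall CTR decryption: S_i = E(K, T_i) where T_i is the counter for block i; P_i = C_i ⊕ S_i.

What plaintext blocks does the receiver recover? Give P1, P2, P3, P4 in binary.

P1 = 0b10011001, P2 = 0b10101010, P3 = 0b00110001, P4 = 0b00111100

Only C4 changed, to 0b10001101. In CTR, a change in C_i flips the same bit in P_i only; the keystream is unaffected. Decrypting the received ciphertext:
P1: T = 0b11101001, S = E(K, T) = 0b10110110; 0b00101111 ⊕ 0b10110110 = 0b10011001.
P2: T = 0b11101010, S = E(K, T) = 0b10110011; 0b00011001 ⊕ 0b10110011 = 0b10101010.
P3: T = 0b11101011, S = E(K, T) = 0b10110100; 0b10000101 ⊕ 0b10110100 = 0b00110001.
P4: T = 0b11101100, S = E(K, T) = 0b10110001; 0b10001101 ⊕ 0b10110001 = 0b00111100.
Blocks that differ from the original plaintext: P4.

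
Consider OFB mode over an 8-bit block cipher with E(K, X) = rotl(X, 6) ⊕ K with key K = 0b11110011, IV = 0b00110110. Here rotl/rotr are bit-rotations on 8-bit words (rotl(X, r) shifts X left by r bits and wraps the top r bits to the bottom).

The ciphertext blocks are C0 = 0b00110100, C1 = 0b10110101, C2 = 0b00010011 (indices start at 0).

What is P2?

OFB decryption: S_i = E(K, S_{i−1}) with S_{−1} = IV; P_i = C_i ⊕ S_i.
P0: S = E(K, 0b00110110) = 0b01111110; 0b00110100 ⊕ 0b01111110 = 0b01001010.
P1: S = E(K, 0b01111110) = 0b01101100; 0b10110101 ⊕ 0b01101100 = 0b11011001.
P2: S = E(K, 0b01101100) = 0b11101000; 0b00010011 ⊕ 0b11101000 = 0b11111011.

P2 = 0b11111011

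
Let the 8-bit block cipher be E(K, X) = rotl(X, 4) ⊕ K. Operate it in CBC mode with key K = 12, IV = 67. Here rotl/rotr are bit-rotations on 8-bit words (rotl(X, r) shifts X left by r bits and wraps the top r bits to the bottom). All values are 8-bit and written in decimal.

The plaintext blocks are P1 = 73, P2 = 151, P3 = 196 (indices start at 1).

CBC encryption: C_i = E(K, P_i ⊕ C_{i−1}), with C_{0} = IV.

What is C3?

C3 = 187

C1: P1 ⊕ 67 = 10; E(K, 10) = 172.
C2: P2 ⊕ 172 = 59; E(K, 59) = 191.
C3: P3 ⊕ 191 = 123; E(K, 123) = 187.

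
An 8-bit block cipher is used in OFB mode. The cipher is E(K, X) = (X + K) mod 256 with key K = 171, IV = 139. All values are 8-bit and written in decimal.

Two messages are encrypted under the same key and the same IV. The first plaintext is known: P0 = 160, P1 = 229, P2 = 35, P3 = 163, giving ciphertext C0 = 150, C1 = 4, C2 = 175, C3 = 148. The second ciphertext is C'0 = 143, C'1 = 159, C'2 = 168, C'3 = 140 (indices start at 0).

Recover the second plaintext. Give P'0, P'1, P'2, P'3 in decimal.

P'0 = 185, P'1 = 126, P'2 = 36, P'3 = 187

In OFB with a reused IV, both messages share the same keystream S_i, so C_i ⊕ C'_i = P_i ⊕ P'_i and thus P'_i = P_i ⊕ C_i ⊕ C'_i.
P'0: 160 ⊕ 150 ⊕ 143 = 185.
P'1: 229 ⊕ 4 ⊕ 159 = 126.
P'2: 35 ⊕ 175 ⊕ 168 = 36.
P'3: 163 ⊕ 148 ⊕ 140 = 187.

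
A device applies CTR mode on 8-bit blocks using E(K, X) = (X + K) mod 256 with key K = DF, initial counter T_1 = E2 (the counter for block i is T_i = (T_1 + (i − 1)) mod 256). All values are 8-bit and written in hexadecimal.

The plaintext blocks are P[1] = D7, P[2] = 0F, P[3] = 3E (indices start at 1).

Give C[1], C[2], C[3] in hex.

CTR encryption: S_i = E(K, T_i) where T_i is the counter for block i; C_i = P_i ⊕ S_i.
C[1]: T = E2, S = E(K, T) = C1; D7 ⊕ C1 = 16.
C[2]: T = E3, S = E(K, T) = C2; 0F ⊕ C2 = CD.
C[3]: T = E4, S = E(K, T) = C3; 3E ⊕ C3 = FD.

C[1] = 16, C[2] = CD, C[3] = FD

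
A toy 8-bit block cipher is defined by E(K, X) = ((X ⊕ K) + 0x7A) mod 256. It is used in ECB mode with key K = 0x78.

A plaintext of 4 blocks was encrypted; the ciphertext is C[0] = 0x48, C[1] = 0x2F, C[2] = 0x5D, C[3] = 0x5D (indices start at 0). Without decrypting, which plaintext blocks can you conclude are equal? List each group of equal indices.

ECB encrypts each block independently with the same key, so equal ciphertext blocks imply equal plaintext blocks.
C[2] = C[3] = 0x5D, so P[2] = P[3].

P[2] = P[3]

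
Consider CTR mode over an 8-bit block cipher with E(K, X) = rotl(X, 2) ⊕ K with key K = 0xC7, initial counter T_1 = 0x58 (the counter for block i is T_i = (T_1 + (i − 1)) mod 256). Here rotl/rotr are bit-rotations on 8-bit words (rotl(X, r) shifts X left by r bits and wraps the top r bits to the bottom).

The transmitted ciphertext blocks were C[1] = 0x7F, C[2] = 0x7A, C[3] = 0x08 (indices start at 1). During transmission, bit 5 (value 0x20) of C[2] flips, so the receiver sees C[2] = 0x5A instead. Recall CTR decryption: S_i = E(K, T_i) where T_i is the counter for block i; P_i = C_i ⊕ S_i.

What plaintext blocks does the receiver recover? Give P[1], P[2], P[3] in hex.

P[1] = 0xD9, P[2] = 0xF8, P[3] = 0xA6

Only C[2] changed, to 0x5A. In CTR, a change in C_i flips the same bit in P_i only; the keystream is unaffected. Decrypting the received ciphertext:
P[1]: T = 0x58, S = E(K, T) = 0xA6; 0x7F ⊕ 0xA6 = 0xD9.
P[2]: T = 0x59, S = E(K, T) = 0xA2; 0x5A ⊕ 0xA2 = 0xF8.
P[3]: T = 0x5A, S = E(K, T) = 0xAE; 0x08 ⊕ 0xAE = 0xA6.
Blocks that differ from the original plaintext: P[2].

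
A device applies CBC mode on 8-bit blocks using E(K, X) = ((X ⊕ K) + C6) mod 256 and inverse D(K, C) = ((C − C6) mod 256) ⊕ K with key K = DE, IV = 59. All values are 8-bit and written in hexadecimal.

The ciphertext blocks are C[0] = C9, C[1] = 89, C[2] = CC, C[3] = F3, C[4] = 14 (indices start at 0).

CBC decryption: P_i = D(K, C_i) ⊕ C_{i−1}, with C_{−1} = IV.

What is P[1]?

P[1]: D(K, 89) = 1D; 1D ⊕ C9 = D4.

P[1] = D4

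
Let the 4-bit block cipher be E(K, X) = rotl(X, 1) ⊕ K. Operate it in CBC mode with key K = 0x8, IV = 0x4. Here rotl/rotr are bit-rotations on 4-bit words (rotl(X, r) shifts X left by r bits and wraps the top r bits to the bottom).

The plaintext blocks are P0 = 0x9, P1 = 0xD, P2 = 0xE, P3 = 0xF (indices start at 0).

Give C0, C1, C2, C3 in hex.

CBC encryption: C_i = E(K, P_i ⊕ C_{i−1}), with C_{−1} = IV.
C0: P0 ⊕ 0x4 = 0xD; E(K, 0xD) = 0x3.
C1: P1 ⊕ 0x3 = 0xE; E(K, 0xE) = 0x5.
C2: P2 ⊕ 0x5 = 0xB; E(K, 0xB) = 0xF.
C3: P3 ⊕ 0xF = 0x0; E(K, 0x0) = 0x8.

C0 = 0x3, C1 = 0x5, C2 = 0xF, C3 = 0x8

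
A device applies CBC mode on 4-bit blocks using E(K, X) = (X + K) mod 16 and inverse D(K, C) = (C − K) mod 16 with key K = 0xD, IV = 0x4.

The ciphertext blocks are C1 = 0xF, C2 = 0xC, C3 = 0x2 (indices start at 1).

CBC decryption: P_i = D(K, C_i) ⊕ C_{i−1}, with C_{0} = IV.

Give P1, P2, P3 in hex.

P1 = 0x6, P2 = 0x0, P3 = 0x9

P1: D(K, 0xF) = 0x2; 0x2 ⊕ 0x4 = 0x6.
P2: D(K, 0xC) = 0xF; 0xF ⊕ 0xF = 0x0.
P3: D(K, 0x2) = 0x5; 0x5 ⊕ 0xC = 0x9.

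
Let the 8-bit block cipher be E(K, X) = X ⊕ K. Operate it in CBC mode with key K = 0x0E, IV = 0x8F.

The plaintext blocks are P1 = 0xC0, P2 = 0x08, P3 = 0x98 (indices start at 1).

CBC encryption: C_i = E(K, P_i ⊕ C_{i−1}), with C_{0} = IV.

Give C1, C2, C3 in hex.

C1 = 0x41, C2 = 0x47, C3 = 0xD1

C1: P1 ⊕ 0x8F = 0x4F; E(K, 0x4F) = 0x41.
C2: P2 ⊕ 0x41 = 0x49; E(K, 0x49) = 0x47.
C3: P3 ⊕ 0x47 = 0xDF; E(K, 0xDF) = 0xD1.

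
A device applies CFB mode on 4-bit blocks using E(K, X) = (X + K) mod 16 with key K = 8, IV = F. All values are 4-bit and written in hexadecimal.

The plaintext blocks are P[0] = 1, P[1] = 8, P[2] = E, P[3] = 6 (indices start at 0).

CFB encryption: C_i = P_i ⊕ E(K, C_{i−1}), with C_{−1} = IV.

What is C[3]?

C[3] = E

C[0]: E(K, F) = 7; 1 ⊕ 7 = 6.
C[1]: E(K, 6) = E; 8 ⊕ E = 6.
C[2]: E(K, 6) = E; E ⊕ E = 0.
C[3]: E(K, 0) = 8; 6 ⊕ 8 = E.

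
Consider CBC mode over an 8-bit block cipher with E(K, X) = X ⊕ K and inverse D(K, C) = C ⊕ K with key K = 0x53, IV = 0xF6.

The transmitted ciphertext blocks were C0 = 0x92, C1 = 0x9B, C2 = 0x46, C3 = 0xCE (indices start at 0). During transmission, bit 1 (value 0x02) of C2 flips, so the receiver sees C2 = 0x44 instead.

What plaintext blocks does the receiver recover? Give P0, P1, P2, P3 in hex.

P0 = 0x37, P1 = 0x5A, P2 = 0x8C, P3 = 0xD9

CBC decryption: P_i = D(K, C_i) ⊕ C_{i−1}, with C_{−1} = IV.
Only C2 changed, to 0x44. In CBC, a change in C_i garbles P_i and flips the same bit in P_{i+1}. Decrypting the received ciphertext:
P0: D(K, 0x92) = 0xC1; 0xC1 ⊕ 0xF6 = 0x37.
P1: D(K, 0x9B) = 0xC8; 0xC8 ⊕ 0x92 = 0x5A.
P2: D(K, 0x44) = 0x17; 0x17 ⊕ 0x9B = 0x8C.
P3: D(K, 0xCE) = 0x9D; 0x9D ⊕ 0x44 = 0xD9.
Blocks that differ from the original plaintext: P2, P3.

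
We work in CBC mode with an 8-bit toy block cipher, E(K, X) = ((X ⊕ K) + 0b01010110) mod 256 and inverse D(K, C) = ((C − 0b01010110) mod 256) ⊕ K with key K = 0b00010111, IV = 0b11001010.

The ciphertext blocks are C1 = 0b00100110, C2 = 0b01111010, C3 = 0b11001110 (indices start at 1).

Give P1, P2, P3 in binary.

P1 = 0b00001101, P2 = 0b00010101, P3 = 0b00010101

CBC decryption: P_i = D(K, C_i) ⊕ C_{i−1}, with C_{0} = IV.
P1: D(K, 0b00100110) = 0b11000111; 0b11000111 ⊕ 0b11001010 = 0b00001101.
P2: D(K, 0b01111010) = 0b00110011; 0b00110011 ⊕ 0b00100110 = 0b00010101.
P3: D(K, 0b11001110) = 0b01101111; 0b01101111 ⊕ 0b01111010 = 0b00010101.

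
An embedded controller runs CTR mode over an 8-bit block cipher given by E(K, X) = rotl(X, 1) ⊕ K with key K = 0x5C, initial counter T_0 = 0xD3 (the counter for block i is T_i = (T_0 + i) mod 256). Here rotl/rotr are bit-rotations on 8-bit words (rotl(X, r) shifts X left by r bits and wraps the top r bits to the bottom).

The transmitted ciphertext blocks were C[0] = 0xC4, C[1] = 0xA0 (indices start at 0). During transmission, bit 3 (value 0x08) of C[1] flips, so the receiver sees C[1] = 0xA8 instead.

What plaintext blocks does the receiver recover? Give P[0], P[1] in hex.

P[0] = 0x3F, P[1] = 0x5D

CTR decryption: S_i = E(K, T_i) where T_i is the counter for block i; P_i = C_i ⊕ S_i.
Only C[1] changed, to 0xA8. In CTR, a change in C_i flips the same bit in P_i only; the keystream is unaffected. Decrypting the received ciphertext:
P[0]: T = 0xD3, S = E(K, T) = 0xFB; 0xC4 ⊕ 0xFB = 0x3F.
P[1]: T = 0xD4, S = E(K, T) = 0xF5; 0xA8 ⊕ 0xF5 = 0x5D.
Blocks that differ from the original plaintext: P[1].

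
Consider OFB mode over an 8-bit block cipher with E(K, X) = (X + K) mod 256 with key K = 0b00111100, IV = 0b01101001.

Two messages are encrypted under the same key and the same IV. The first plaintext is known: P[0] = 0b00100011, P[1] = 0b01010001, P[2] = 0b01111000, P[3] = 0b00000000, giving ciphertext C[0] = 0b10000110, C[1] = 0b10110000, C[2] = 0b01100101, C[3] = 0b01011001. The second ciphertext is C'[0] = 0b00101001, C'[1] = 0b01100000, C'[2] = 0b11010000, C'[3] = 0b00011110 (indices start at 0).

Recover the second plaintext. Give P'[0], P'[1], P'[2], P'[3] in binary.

In OFB with a reused IV, both messages share the same keystream S_i, so C_i ⊕ C'_i = P_i ⊕ P'_i and thus P'_i = P_i ⊕ C_i ⊕ C'_i.
P'[0]: 0b00100011 ⊕ 0b10000110 ⊕ 0b00101001 = 0b10001100.
P'[1]: 0b01010001 ⊕ 0b10110000 ⊕ 0b01100000 = 0b10000001.
P'[2]: 0b01111000 ⊕ 0b01100101 ⊕ 0b11010000 = 0b11001101.
P'[3]: 0b00000000 ⊕ 0b01011001 ⊕ 0b00011110 = 0b01000111.

P'[0] = 0b10001100, P'[1] = 0b10000001, P'[2] = 0b11001101, P'[3] = 0b01000111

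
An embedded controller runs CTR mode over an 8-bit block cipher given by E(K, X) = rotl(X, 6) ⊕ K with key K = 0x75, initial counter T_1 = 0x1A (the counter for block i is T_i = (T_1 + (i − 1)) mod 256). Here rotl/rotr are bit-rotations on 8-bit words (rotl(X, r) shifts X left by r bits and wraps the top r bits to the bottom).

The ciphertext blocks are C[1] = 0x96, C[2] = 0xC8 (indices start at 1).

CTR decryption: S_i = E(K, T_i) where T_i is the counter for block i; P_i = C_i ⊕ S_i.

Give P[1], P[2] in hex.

P[1]: T = 0x1A, S = E(K, T) = 0xF3; 0x96 ⊕ 0xF3 = 0x65.
P[2]: T = 0x1B, S = E(K, T) = 0xB3; 0xC8 ⊕ 0xB3 = 0x7B.

P[1] = 0x65, P[2] = 0x7B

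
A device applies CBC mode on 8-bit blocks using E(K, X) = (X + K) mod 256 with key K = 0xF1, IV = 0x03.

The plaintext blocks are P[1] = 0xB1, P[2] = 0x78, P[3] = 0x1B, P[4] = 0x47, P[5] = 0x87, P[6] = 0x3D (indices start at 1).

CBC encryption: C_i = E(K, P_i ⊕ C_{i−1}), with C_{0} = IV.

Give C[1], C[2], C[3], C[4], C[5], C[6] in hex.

C[1] = 0xA3, C[2] = 0xCC, C[3] = 0xC8, C[4] = 0x80, C[5] = 0xF8, C[6] = 0xB6

C[1]: P[1] ⊕ 0x03 = 0xB2; E(K, 0xB2) = 0xA3.
C[2]: P[2] ⊕ 0xA3 = 0xDB; E(K, 0xDB) = 0xCC.
C[3]: P[3] ⊕ 0xCC = 0xD7; E(K, 0xD7) = 0xC8.
C[4]: P[4] ⊕ 0xC8 = 0x8F; E(K, 0x8F) = 0x80.
C[5]: P[5] ⊕ 0x80 = 0x07; E(K, 0x07) = 0xF8.
C[6]: P[6] ⊕ 0xF8 = 0xC5; E(K, 0xC5) = 0xB6.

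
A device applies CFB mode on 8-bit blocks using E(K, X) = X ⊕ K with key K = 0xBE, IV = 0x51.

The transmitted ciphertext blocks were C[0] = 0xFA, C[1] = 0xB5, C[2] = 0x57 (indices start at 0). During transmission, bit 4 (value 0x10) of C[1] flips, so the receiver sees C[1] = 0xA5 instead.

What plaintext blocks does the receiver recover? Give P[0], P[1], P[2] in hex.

CFB decryption: P_i = C_i ⊕ E(K, C_{i−1}), with C_{−1} = IV.
Only C[1] changed, to 0xA5. In CFB, a change in C_i flips the same bit in P_i and garbles P_{i+1}. Decrypting the received ciphertext:
P[0]: E(K, 0x51) = 0xEF; 0xFA ⊕ 0xEF = 0x15.
P[1]: E(K, 0xFA) = 0x44; 0xA5 ⊕ 0x44 = 0xE1.
P[2]: E(K, 0xA5) = 0x1B; 0x57 ⊕ 0x1B = 0x4C.
Blocks that differ from the original plaintext: P[1], P[2].

P[0] = 0x15, P[1] = 0xE1, P[2] = 0x4C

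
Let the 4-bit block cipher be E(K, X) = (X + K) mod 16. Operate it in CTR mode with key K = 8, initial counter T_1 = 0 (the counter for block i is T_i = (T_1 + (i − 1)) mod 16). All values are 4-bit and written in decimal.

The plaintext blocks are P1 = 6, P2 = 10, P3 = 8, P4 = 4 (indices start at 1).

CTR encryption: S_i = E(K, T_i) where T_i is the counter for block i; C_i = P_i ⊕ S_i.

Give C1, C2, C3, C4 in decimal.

C1: T = 0, S = E(K, T) = 8; 6 ⊕ 8 = 14.
C2: T = 1, S = E(K, T) = 9; 10 ⊕ 9 = 3.
C3: T = 2, S = E(K, T) = 10; 8 ⊕ 10 = 2.
C4: T = 3, S = E(K, T) = 11; 4 ⊕ 11 = 15.

C1 = 14, C2 = 3, C3 = 2, C4 = 15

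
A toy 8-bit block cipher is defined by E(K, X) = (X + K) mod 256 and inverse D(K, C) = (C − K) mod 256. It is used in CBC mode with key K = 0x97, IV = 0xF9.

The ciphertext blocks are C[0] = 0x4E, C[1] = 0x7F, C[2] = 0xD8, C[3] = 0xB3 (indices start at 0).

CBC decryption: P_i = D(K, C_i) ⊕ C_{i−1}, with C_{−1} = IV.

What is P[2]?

P[2] = 0x3E

P[2]: D(K, 0xD8) = 0x41; 0x41 ⊕ 0x7F = 0x3E.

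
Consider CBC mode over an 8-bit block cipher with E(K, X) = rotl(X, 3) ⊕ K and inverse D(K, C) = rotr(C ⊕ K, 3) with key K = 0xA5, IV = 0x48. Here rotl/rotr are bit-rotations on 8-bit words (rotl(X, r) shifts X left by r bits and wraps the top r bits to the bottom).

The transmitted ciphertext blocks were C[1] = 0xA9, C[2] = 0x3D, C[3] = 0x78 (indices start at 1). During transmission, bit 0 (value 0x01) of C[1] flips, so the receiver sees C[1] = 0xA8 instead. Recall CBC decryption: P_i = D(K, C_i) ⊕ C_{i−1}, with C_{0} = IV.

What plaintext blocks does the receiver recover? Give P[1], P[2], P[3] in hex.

Only C[1] changed, to 0xA8. In CBC, a change in C_i garbles P_i and flips the same bit in P_{i+1}. Decrypting the received ciphertext:
P[1]: D(K, 0xA8) = 0xA1; 0xA1 ⊕ 0x48 = 0xE9.
P[2]: D(K, 0x3D) = 0x13; 0x13 ⊕ 0xA8 = 0xBB.
P[3]: D(K, 0x78) = 0xBB; 0xBB ⊕ 0x3D = 0x86.
Blocks that differ from the original plaintext: P[1], P[2].

P[1] = 0xE9, P[2] = 0xBB, P[3] = 0x86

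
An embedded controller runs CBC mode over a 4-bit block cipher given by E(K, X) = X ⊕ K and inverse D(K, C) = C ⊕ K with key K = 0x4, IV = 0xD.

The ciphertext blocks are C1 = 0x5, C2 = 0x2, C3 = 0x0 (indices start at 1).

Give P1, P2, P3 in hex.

P1 = 0xC, P2 = 0x3, P3 = 0x6

CBC decryption: P_i = D(K, C_i) ⊕ C_{i−1}, with C_{0} = IV.
P1: D(K, 0x5) = 0x1; 0x1 ⊕ 0xD = 0xC.
P2: D(K, 0x2) = 0x6; 0x6 ⊕ 0x5 = 0x3.
P3: D(K, 0x0) = 0x4; 0x4 ⊕ 0x2 = 0x6.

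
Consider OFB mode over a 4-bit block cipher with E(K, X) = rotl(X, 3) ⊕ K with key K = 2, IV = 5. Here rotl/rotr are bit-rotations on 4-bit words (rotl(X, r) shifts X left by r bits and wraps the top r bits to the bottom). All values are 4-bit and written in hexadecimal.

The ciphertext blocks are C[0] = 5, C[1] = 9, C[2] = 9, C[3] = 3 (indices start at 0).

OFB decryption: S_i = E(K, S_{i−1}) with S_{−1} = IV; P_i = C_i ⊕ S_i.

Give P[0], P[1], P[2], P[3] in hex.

P[0]: S = E(K, 5) = 8; 5 ⊕ 8 = D.
P[1]: S = E(K, 8) = 6; 9 ⊕ 6 = F.
P[2]: S = E(K, 6) = 1; 9 ⊕ 1 = 8.
P[3]: S = E(K, 1) = A; 3 ⊕ A = 9.

P[0] = D, P[1] = F, P[2] = 8, P[3] = 9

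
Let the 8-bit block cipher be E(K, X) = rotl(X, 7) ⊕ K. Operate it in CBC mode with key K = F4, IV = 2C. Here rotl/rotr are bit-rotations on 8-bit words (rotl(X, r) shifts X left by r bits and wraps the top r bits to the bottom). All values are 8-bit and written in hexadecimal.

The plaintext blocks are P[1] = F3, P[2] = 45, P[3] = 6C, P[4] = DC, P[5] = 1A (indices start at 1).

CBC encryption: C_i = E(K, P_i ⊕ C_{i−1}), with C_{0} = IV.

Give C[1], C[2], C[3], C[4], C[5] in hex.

C[1] = 1B, C[2] = DB, C[3] = 2F, C[4] = 0D, C[5] = 7F

C[1]: P[1] ⊕ 2C = DF; E(K, DF) = 1B.
C[2]: P[2] ⊕ 1B = 5E; E(K, 5E) = DB.
C[3]: P[3] ⊕ DB = B7; E(K, B7) = 2F.
C[4]: P[4] ⊕ 2F = F3; E(K, F3) = 0D.
C[5]: P[5] ⊕ 0D = 17; E(K, 17) = 7F.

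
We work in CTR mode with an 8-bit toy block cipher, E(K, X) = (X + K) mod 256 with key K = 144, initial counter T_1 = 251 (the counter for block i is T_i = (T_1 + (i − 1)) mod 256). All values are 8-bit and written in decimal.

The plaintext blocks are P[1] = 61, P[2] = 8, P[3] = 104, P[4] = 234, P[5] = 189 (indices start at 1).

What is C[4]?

CTR encryption: S_i = E(K, T_i) where T_i is the counter for block i; C_i = P_i ⊕ S_i.
C[1]: T = 251, S = E(K, T) = 139; 61 ⊕ 139 = 182.
C[2]: T = 252, S = E(K, T) = 140; 8 ⊕ 140 = 132.
C[3]: T = 253, S = E(K, T) = 141; 104 ⊕ 141 = 229.
C[4]: T = 254, S = E(K, T) = 142; 234 ⊕ 142 = 100.

C[4] = 100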